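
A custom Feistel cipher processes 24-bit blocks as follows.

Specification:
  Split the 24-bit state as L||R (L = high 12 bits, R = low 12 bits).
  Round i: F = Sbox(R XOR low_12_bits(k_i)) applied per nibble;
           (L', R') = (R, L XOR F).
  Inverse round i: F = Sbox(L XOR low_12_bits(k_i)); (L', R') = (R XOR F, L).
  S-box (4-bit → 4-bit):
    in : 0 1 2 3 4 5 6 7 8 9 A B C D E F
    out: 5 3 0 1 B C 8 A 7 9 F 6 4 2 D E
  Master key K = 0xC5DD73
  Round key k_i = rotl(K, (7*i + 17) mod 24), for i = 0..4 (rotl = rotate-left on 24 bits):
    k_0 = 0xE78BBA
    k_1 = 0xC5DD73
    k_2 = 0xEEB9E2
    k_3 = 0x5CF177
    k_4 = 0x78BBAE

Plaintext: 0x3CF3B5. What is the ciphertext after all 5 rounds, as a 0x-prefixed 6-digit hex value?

0x1F1A25

s_0 = plaintext = 0x3CF3B5
s_1 = Round(s_0, k_0) = 0x3B5491
s_2 = Round(s_1, k_1) = 0x491A65
s_3 = Round(s_2, k_2) = 0xA655EB
s_4 = Round(s_3, k_3) = 0x5EB1F1
s_5 = Round(s_4, k_4) = 0x1F1A25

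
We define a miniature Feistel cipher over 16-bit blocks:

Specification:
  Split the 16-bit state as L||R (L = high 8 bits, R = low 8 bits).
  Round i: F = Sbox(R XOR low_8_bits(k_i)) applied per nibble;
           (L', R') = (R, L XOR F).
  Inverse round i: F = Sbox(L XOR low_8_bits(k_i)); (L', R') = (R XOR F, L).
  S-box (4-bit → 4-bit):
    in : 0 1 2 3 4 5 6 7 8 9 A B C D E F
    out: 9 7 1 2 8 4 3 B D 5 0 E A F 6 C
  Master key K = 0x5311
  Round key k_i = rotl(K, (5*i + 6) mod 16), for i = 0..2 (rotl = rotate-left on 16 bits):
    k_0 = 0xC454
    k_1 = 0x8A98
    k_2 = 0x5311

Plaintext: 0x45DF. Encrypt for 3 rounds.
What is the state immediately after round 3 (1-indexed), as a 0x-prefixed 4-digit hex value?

0x4DD1

s_0 = plaintext = 0x45DF
s_1 = Round(s_0, k_0) = 0xDF9B
s_2 = Round(s_1, k_1) = 0x9B4D
s_3 = Round(s_2, k_2) = 0x4DD1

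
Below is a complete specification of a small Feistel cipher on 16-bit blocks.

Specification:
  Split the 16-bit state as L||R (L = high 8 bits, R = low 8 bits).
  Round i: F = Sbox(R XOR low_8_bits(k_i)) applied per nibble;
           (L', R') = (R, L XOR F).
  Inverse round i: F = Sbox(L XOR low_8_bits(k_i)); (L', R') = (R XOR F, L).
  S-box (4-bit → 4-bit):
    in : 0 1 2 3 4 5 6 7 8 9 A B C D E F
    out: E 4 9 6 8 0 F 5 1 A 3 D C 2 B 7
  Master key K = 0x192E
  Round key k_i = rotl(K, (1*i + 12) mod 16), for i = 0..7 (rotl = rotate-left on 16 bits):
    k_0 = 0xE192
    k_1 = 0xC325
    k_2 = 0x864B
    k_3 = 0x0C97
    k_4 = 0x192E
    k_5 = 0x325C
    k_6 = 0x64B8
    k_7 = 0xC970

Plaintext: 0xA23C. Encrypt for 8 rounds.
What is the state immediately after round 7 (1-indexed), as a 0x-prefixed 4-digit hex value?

0x4CED

s_0 = plaintext = 0xA23C
s_1 = Round(s_0, k_0) = 0x3C99
s_2 = Round(s_1, k_1) = 0x99E0
s_3 = Round(s_2, k_2) = 0xE0A4
s_4 = Round(s_3, k_3) = 0xA486
s_5 = Round(s_4, k_4) = 0x8695
s_6 = Round(s_5, k_5) = 0x954C
s_7 = Round(s_6, k_6) = 0x4CED
s_8 = Round(s_7, k_7) = 0xEDEE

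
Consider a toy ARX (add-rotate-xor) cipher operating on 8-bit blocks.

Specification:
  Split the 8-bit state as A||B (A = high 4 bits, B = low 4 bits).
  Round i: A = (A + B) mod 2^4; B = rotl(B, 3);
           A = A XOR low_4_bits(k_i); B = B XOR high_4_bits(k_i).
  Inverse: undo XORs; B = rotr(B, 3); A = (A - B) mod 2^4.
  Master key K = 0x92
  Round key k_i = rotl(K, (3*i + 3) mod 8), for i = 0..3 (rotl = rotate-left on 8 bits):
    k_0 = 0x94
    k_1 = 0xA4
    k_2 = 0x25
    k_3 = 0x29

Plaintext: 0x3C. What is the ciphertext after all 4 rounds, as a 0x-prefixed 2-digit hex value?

s_0 = plaintext = 0x3C
s_1 = Round(s_0, k_0) = 0xBF
s_2 = Round(s_1, k_1) = 0xE5
s_3 = Round(s_2, k_2) = 0x68
s_4 = Round(s_3, k_3) = 0x76

0x76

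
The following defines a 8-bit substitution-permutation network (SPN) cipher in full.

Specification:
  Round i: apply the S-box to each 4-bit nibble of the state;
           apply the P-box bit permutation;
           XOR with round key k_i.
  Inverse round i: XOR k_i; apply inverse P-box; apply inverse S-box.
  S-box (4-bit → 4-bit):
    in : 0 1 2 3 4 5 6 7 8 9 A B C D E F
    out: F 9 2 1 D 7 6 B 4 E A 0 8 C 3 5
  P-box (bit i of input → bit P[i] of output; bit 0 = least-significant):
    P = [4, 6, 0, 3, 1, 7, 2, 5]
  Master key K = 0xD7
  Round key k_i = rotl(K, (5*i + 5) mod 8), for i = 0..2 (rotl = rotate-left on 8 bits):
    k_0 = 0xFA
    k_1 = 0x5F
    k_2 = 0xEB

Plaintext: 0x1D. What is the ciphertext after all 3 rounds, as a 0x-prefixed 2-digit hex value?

0x7F

s_0 = plaintext = 0x1D
s_1 = Round(s_0, k_0) = 0xD1
s_2 = Round(s_1, k_1) = 0x63
s_3 = Round(s_2, k_2) = 0x7F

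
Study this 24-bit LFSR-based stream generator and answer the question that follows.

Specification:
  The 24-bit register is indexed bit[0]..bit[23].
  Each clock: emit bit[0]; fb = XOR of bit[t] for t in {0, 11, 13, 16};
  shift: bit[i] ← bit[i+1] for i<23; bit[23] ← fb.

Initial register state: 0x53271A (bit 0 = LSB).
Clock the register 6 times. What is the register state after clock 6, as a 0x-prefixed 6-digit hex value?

reg_0 = 0x53271A
clock 1: out=0, reg = 0x29938D
clock 2: out=1, reg = 0x14C9C6
clock 3: out=0, reg = 0x8A64E3
clock 4: out=1, reg = 0x453271
clock 5: out=1, reg = 0xA29938
clock 6: out=0, reg = 0xD14C9C

0xD14C9C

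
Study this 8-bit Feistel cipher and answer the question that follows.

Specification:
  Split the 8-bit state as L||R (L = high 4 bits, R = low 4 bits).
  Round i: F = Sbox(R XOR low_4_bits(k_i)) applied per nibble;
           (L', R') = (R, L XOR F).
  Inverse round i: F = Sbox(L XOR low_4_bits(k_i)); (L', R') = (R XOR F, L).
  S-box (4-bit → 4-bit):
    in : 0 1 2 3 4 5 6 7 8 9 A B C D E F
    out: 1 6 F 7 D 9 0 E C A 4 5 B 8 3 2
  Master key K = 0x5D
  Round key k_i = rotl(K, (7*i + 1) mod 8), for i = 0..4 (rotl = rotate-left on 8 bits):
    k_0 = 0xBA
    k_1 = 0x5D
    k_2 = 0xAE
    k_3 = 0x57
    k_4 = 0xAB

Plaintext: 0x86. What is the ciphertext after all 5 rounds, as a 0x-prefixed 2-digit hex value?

0x3A

s_0 = plaintext = 0x86
s_1 = Round(s_0, k_0) = 0x63
s_2 = Round(s_1, k_1) = 0x35
s_3 = Round(s_2, k_2) = 0x56
s_4 = Round(s_3, k_3) = 0x63
s_5 = Round(s_4, k_4) = 0x3A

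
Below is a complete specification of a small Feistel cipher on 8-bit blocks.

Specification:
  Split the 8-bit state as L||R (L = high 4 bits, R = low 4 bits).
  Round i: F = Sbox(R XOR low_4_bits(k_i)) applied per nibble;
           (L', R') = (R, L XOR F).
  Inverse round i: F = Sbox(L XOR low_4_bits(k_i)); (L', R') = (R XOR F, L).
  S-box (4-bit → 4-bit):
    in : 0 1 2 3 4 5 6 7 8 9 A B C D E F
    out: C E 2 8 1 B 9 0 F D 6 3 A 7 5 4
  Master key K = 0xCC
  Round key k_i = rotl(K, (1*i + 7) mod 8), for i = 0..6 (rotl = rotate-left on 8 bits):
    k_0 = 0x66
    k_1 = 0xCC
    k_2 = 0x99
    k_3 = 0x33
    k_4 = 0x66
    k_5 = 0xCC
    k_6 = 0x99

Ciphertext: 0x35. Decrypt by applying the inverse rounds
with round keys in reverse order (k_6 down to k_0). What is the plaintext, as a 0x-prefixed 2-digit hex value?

s_0 = ciphertext = 0x35
s_1 = InvRound(s_0, k_6) = 0x33
s_2 = InvRound(s_1, k_5) = 0x73
s_3 = InvRound(s_2, k_4) = 0xD7
s_4 = InvRound(s_3, k_3) = 0x2D
s_5 = InvRound(s_4, k_2) = 0xE2
s_6 = InvRound(s_5, k_1) = 0x0E
s_7 = InvRound(s_6, k_0) = 0x70

0x70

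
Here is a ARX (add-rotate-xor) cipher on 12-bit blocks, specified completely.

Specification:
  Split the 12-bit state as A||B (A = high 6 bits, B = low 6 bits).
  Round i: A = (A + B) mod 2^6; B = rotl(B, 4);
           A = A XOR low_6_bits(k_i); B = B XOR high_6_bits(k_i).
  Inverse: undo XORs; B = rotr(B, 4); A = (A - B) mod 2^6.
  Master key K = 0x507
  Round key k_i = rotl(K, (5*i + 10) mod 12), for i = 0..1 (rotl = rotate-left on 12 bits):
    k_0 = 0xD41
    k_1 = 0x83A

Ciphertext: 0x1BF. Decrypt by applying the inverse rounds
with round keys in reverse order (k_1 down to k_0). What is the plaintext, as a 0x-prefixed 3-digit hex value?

s_0 = ciphertext = 0x1BF
s_1 = InvRound(s_0, k_1) = 0xFFD
s_2 = InvRound(s_1, k_0) = 0x7A0

0x7A0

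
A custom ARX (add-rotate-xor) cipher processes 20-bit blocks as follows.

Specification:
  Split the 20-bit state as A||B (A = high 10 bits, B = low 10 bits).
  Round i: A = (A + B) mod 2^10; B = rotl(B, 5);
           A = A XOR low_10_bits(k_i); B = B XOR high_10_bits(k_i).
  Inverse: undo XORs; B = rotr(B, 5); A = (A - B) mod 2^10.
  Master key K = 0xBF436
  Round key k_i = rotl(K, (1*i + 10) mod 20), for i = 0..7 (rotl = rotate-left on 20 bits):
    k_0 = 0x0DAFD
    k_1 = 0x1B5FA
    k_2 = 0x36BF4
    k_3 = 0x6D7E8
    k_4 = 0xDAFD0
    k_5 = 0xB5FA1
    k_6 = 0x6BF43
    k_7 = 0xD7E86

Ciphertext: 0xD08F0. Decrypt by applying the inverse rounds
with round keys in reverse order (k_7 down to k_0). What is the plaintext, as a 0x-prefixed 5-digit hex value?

s_0 = ciphertext = 0xD08F0
s_1 = InvRound(s_0, k_7) = 0xF1DFD
s_2 = InvRound(s_1, k_6) = 0x90A42
s_3 = InvRound(s_2, k_5) = 0xCFEA4
s_4 = InvRound(s_3, k_4) = 0xC05EE
s_5 = InvRound(s_4, k_3) = 0x61F62
s_6 = InvRound(s_5, k_2) = 0xD5B1D
s_7 = InvRound(s_6, k_1) = 0x2461B
s_8 = InvRound(s_7, k_0) = 0x2EDB1

0x2EDB1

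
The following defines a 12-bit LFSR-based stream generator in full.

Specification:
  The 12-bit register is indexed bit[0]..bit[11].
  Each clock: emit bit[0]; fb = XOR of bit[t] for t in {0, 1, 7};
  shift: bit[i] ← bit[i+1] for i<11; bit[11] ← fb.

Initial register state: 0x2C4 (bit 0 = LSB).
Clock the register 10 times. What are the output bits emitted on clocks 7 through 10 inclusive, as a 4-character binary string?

reg_0 = 0x2C4
clock 1: out=0, reg = 0x962
clock 2: out=0, reg = 0xCB1
clock 3: out=1, reg = 0x658
clock 4: out=0, reg = 0x32C
clock 5: out=0, reg = 0x196
clock 6: out=0, reg = 0x0CB
clock 7: out=1, reg = 0x865
clock 8: out=1, reg = 0xC32
clock 9: out=0, reg = 0xE19
clock 10: out=1, reg = 0xF0C

1101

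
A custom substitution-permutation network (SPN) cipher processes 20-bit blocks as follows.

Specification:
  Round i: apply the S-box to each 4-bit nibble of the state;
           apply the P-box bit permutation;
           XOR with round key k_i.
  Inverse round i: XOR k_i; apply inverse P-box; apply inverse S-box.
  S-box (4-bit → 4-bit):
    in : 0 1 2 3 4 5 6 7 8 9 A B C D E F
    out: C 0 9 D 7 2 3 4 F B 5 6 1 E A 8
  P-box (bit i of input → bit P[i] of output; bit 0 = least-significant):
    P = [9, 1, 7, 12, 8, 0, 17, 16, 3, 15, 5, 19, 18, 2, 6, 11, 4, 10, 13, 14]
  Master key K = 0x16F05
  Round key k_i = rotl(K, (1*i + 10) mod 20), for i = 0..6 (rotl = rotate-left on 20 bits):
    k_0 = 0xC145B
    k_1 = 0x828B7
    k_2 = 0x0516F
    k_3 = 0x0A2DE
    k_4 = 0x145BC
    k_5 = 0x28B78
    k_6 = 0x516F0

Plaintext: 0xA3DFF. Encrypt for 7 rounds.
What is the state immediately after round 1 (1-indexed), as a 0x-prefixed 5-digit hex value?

s_0 = plaintext = 0xA3DFF
s_1 = Round(s_0, k_0) = 0x1AC2B
s_2 = Round(s_1, k_1) = 0xD297D
s_3 = Round(s_2, k_2) = 0xEADE5
s_4 = Round(s_3, k_3) = 0xD66BD
s_5 = Round(s_4, k_4) = 0x7B133
s_6 = Round(s_5, k_5) = 0x1B8BC
s_7 = Round(s_6, k_6) = 0xF949D

0x1AC2B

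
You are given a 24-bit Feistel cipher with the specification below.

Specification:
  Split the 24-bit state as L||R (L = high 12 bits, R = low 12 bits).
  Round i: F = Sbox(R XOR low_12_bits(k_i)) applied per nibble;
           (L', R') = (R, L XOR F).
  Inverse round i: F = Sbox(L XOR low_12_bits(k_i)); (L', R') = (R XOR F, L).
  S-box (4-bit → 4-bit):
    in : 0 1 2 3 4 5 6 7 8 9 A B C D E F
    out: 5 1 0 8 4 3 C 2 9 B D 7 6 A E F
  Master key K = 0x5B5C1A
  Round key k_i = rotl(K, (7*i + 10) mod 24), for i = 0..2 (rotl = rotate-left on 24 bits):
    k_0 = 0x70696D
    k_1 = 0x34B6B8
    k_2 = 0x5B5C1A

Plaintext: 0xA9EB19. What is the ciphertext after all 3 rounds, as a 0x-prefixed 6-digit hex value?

s_0 = plaintext = 0xA9EB19
s_1 = Round(s_0, k_0) = 0xB19ABA
s_2 = Round(s_1, k_1) = 0xABAD49
s_3 = Round(s_2, k_2) = 0xD49B82

0xD49B82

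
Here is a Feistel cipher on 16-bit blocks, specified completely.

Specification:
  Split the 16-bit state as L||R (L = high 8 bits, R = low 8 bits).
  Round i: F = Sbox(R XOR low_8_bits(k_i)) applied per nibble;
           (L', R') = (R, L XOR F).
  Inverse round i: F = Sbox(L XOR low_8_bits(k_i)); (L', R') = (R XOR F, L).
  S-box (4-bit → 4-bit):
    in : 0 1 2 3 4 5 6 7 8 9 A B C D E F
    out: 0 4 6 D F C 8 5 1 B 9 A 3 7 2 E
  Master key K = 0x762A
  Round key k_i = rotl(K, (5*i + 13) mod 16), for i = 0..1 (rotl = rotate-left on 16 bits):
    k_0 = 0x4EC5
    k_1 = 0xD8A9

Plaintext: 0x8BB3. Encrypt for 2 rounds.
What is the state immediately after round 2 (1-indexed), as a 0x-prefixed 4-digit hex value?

s_0 = plaintext = 0x8BB3
s_1 = Round(s_0, k_0) = 0xB3D3
s_2 = Round(s_1, k_1) = 0xD3EA

0xD3EA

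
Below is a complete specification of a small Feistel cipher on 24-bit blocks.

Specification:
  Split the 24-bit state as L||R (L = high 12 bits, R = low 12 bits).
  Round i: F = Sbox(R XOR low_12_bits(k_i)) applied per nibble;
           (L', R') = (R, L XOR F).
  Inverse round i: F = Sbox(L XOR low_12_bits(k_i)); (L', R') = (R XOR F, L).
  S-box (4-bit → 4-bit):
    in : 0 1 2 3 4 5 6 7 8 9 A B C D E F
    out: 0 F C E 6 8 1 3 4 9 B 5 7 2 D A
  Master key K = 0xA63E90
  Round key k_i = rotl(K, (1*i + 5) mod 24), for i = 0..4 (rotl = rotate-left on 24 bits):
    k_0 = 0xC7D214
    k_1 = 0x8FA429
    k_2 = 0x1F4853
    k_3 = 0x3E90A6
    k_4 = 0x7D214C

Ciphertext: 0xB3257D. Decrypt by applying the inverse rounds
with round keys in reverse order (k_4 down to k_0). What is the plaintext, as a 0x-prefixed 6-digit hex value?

0x0ED50A

s_0 = ciphertext = 0xB3257D
s_1 = InvRound(s_0, k_4) = 0xE40B32
s_2 = InvRound(s_1, k_3) = 0x6E3E40
s_3 = InvRound(s_2, k_2) = 0x3106E3
s_4 = InvRound(s_3, k_1) = 0x50A310
s_5 = InvRound(s_4, k_0) = 0x0ED50A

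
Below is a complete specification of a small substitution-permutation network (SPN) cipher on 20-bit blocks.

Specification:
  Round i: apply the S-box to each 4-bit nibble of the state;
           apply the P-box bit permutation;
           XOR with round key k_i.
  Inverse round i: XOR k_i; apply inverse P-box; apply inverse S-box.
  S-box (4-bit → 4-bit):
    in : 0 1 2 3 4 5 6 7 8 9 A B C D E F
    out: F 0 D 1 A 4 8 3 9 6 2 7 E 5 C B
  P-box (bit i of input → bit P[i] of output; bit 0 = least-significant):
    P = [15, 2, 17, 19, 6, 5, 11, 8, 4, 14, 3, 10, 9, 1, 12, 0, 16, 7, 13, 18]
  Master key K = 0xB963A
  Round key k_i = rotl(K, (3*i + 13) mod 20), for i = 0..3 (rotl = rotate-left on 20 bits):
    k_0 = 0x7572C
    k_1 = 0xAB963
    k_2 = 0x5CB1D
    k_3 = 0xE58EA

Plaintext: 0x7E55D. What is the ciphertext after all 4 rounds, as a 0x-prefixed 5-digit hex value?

0x5F35C

s_0 = plaintext = 0x7E55D
s_1 = Round(s_0, k_0) = 0x4CFA5
s_2 = Round(s_1, k_1) = 0xCEDD0
s_3 = Round(s_2, k_2) = 0xB73C0
s_4 = Round(s_3, k_3) = 0x5F35C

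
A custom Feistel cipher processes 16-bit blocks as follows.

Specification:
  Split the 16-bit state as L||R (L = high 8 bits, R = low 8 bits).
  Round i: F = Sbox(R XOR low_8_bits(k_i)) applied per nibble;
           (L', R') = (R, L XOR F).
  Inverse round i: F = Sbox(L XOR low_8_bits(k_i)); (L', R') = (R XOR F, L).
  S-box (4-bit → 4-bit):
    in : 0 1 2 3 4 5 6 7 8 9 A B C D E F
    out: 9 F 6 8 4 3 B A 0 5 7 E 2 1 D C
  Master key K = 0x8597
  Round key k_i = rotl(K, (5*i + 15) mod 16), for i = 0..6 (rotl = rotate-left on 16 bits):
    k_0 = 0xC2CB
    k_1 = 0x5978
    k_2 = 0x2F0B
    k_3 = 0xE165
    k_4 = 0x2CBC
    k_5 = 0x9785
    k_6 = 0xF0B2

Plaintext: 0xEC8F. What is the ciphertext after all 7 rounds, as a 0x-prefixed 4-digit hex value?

s_0 = plaintext = 0xEC8F
s_1 = Round(s_0, k_0) = 0x8FA8
s_2 = Round(s_1, k_1) = 0xA896
s_3 = Round(s_2, k_2) = 0x96F9
s_4 = Round(s_3, k_3) = 0xF9C4
s_5 = Round(s_4, k_4) = 0xC459
s_6 = Round(s_5, k_5) = 0x59D6
s_7 = Round(s_6, k_6) = 0xD6ED

0xD6ED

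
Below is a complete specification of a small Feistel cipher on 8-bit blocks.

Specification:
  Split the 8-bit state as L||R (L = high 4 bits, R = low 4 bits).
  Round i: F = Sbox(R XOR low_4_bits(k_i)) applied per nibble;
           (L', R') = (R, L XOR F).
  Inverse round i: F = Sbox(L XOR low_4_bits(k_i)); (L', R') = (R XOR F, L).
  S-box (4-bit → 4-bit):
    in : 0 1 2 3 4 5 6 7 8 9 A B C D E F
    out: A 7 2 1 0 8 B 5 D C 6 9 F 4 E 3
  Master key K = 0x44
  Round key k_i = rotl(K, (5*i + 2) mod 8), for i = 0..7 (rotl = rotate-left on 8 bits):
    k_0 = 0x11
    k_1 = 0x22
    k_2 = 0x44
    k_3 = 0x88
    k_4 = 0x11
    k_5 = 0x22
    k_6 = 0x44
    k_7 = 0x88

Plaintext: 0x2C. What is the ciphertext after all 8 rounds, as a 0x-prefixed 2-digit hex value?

0x68

s_0 = plaintext = 0x2C
s_1 = Round(s_0, k_0) = 0xC6
s_2 = Round(s_1, k_1) = 0x6C
s_3 = Round(s_2, k_2) = 0xCB
s_4 = Round(s_3, k_3) = 0xBD
s_5 = Round(s_4, k_4) = 0xD4
s_6 = Round(s_5, k_5) = 0x46
s_7 = Round(s_6, k_6) = 0x66
s_8 = Round(s_7, k_7) = 0x68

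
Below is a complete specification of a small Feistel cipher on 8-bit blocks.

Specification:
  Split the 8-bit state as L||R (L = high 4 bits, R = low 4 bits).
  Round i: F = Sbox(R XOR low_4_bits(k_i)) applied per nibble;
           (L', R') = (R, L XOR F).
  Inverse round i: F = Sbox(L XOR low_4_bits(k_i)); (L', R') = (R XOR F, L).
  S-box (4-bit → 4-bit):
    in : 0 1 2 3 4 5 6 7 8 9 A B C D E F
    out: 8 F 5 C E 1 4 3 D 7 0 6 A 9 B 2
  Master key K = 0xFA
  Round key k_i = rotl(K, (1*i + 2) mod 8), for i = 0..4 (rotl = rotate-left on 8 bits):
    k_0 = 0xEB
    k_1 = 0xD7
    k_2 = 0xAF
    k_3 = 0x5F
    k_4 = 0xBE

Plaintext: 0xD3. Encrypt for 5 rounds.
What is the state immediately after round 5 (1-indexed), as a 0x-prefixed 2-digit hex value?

s_0 = plaintext = 0xD3
s_1 = Round(s_0, k_0) = 0x30
s_2 = Round(s_1, k_1) = 0x00
s_3 = Round(s_2, k_2) = 0x02
s_4 = Round(s_3, k_3) = 0x29
s_5 = Round(s_4, k_4) = 0x91

0x91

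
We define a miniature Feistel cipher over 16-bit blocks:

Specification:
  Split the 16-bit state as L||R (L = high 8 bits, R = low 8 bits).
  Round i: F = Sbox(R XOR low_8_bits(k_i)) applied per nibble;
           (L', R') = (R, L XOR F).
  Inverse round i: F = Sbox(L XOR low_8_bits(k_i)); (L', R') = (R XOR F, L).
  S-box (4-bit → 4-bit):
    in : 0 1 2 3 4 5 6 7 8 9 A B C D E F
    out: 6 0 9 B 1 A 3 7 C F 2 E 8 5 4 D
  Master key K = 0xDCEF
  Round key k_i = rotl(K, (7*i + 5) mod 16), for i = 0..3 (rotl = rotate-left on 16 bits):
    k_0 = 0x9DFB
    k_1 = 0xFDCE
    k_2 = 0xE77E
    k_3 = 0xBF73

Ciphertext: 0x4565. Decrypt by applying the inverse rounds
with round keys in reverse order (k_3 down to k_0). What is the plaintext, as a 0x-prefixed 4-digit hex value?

s_0 = ciphertext = 0x4565
s_1 = InvRound(s_0, k_3) = 0xD645
s_2 = InvRound(s_1, k_2) = 0x69D6
s_3 = InvRound(s_2, k_1) = 0xF169
s_4 = InvRound(s_3, k_0) = 0x0BF1

0x0BF1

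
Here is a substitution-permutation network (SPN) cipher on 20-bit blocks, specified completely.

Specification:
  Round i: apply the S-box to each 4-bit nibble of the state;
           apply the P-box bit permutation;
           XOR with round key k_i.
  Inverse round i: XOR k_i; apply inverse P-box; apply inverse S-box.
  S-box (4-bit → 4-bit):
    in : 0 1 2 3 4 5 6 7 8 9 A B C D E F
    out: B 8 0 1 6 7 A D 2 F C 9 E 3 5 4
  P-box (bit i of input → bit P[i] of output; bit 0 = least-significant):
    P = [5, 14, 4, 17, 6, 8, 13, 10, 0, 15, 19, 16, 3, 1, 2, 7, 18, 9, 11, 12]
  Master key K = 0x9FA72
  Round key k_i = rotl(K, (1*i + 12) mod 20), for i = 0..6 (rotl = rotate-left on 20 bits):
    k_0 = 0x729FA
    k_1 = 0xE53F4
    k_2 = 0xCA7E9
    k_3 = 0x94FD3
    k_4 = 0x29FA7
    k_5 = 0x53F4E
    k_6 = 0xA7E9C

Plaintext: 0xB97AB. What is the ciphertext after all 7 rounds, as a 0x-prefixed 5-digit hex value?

s_0 = plaintext = 0xB97AB
s_1 = Round(s_0, k_0) = 0x81D55
s_2 = Round(s_1, k_1) = 0xEB005
s_3 = Round(s_2, k_2) = 0x96A10
s_4 = Round(s_3, k_3) = 0x61171
s_5 = Round(s_4, k_4) = 0x1A967
s_6 = Round(s_5, k_5) = 0xEAAFB
s_7 = Round(s_6, k_6) = 0x55638

0x55638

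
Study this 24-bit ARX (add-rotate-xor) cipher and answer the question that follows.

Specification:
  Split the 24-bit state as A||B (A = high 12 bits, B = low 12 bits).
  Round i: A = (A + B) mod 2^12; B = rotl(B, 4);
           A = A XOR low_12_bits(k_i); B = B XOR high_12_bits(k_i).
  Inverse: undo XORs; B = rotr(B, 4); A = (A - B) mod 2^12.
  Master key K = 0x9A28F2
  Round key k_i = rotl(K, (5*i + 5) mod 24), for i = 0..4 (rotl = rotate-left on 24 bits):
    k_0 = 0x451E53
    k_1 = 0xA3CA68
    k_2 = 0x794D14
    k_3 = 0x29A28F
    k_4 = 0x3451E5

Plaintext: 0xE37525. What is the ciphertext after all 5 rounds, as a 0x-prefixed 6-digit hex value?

0xEEF4E4

s_0 = plaintext = 0xE37525
s_1 = Round(s_0, k_0) = 0xD0F604
s_2 = Round(s_1, k_1) = 0x97BA7A
s_3 = Round(s_2, k_2) = 0xEE103E
s_4 = Round(s_3, k_3) = 0xD9017A
s_5 = Round(s_4, k_4) = 0xEEF4E4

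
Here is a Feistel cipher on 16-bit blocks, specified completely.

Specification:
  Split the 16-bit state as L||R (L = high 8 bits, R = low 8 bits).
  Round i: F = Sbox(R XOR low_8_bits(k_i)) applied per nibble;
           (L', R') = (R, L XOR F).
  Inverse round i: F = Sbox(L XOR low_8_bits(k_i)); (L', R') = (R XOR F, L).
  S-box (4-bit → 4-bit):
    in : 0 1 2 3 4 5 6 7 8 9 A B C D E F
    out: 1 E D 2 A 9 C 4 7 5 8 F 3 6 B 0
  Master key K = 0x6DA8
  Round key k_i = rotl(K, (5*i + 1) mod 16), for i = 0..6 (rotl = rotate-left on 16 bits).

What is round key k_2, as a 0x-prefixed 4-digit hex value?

0x436D

K = 0x6DA8
k_0 = rotl(K, (5*0+1) mod 16) = rotl(K, 1) = 0xDB50
k_1 = rotl(K, (5*1+1) mod 16) = rotl(K, 6) = 0x6A1B
k_2 = rotl(K, (5*2+1) mod 16) = rotl(K, 11) = 0x436D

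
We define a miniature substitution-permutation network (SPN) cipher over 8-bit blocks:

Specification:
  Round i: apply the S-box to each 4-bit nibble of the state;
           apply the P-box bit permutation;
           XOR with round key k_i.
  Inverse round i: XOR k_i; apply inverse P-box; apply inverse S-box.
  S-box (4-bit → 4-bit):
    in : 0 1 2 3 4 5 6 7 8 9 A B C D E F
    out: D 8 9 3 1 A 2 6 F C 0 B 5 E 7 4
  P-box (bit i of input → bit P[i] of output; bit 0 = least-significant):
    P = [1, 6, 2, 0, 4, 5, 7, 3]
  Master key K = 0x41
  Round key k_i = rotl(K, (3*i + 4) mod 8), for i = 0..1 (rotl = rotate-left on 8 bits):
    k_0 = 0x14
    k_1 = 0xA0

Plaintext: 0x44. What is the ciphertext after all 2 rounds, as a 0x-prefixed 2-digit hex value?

s_0 = plaintext = 0x44
s_1 = Round(s_0, k_0) = 0x06
s_2 = Round(s_1, k_1) = 0x78

0x78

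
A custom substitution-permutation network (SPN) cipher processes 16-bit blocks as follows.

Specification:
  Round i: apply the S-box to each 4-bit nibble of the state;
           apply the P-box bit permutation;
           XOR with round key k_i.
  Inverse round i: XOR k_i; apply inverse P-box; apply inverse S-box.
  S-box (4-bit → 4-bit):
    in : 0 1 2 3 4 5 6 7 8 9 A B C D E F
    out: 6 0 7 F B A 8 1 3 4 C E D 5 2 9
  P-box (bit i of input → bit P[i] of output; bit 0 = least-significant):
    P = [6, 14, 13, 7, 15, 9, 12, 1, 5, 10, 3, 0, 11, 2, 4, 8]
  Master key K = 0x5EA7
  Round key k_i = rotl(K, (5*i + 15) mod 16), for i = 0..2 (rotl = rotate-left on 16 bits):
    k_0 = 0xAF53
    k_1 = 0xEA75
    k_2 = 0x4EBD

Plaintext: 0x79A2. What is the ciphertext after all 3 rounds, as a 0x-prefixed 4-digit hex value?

s_0 = plaintext = 0x79A2
s_1 = Round(s_0, k_0) = 0xD719
s_2 = Round(s_1, k_1) = 0xC245
s_3 = Round(s_2, k_2) = 0x8107

0x8107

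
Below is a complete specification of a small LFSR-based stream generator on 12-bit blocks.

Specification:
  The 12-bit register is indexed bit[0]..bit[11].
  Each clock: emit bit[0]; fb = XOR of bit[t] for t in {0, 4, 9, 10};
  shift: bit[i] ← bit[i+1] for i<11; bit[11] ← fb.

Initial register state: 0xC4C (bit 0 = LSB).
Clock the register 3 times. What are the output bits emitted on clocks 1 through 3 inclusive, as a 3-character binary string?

reg_0 = 0xC4C
clock 1: out=0, reg = 0xE26
clock 2: out=0, reg = 0x713
clock 3: out=1, reg = 0x389

001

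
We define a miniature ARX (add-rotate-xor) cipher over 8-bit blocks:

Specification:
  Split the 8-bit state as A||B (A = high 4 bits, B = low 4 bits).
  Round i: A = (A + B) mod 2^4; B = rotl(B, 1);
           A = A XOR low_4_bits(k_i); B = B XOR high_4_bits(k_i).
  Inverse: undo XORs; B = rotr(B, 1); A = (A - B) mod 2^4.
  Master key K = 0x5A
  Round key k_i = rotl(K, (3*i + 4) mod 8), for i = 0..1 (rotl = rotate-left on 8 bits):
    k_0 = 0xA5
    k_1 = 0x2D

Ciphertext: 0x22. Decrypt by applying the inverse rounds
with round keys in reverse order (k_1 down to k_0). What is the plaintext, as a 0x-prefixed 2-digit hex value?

0x55

s_0 = ciphertext = 0x22
s_1 = InvRound(s_0, k_1) = 0xF0
s_2 = InvRound(s_1, k_0) = 0x55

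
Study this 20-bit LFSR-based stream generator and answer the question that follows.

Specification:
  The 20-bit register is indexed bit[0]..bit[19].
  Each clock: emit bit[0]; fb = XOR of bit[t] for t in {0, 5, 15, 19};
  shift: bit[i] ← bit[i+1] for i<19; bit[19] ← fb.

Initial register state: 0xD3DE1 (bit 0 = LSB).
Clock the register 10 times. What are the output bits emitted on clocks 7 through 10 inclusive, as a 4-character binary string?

1110

reg_0 = 0xD3DE1
clock 1: out=1, reg = 0xE9EF0
clock 2: out=0, reg = 0xF4F78
clock 3: out=0, reg = 0x7A7BC
clock 4: out=0, reg = 0x3D3DE
clock 5: out=0, reg = 0x9E9EF
clock 6: out=1, reg = 0x4F4F7
clock 7: out=1, reg = 0xA7A7B
clock 8: out=1, reg = 0xD3D3D
clock 9: out=1, reg = 0xE9E9E
clock 10: out=0, reg = 0x74F4F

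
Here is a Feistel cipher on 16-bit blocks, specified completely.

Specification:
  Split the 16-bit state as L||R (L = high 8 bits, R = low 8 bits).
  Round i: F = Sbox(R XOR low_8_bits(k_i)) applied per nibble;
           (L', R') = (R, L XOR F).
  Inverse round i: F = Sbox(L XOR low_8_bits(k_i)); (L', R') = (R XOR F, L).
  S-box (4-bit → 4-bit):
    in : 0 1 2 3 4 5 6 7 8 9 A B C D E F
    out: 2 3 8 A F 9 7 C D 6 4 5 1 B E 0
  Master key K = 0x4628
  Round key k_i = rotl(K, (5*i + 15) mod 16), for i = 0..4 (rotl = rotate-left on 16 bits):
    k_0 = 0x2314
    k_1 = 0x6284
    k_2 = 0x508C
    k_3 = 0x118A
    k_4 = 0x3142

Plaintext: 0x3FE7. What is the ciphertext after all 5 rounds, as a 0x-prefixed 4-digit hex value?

0x8C86

s_0 = plaintext = 0x3FE7
s_1 = Round(s_0, k_0) = 0xE735
s_2 = Round(s_1, k_1) = 0x35B4
s_3 = Round(s_2, k_2) = 0xB498
s_4 = Round(s_3, k_3) = 0x988C
s_5 = Round(s_4, k_4) = 0x8C86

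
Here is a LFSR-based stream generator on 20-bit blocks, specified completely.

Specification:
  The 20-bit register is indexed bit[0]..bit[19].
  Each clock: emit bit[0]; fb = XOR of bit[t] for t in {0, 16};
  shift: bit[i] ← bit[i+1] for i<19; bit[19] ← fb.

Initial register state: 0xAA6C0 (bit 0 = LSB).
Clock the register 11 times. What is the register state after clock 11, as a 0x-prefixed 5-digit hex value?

0x0D554

reg_0 = 0xAA6C0
clock 1: out=0, reg = 0x55360
clock 2: out=0, reg = 0xAA9B0
clock 3: out=0, reg = 0x554D8
clock 4: out=0, reg = 0xAAA6C
clock 5: out=0, reg = 0x55536
clock 6: out=0, reg = 0xAAA9B
clock 7: out=1, reg = 0xD554D
clock 8: out=1, reg = 0x6AAA6
clock 9: out=0, reg = 0x35553
clock 10: out=1, reg = 0x1AAA9
clock 11: out=1, reg = 0x0D554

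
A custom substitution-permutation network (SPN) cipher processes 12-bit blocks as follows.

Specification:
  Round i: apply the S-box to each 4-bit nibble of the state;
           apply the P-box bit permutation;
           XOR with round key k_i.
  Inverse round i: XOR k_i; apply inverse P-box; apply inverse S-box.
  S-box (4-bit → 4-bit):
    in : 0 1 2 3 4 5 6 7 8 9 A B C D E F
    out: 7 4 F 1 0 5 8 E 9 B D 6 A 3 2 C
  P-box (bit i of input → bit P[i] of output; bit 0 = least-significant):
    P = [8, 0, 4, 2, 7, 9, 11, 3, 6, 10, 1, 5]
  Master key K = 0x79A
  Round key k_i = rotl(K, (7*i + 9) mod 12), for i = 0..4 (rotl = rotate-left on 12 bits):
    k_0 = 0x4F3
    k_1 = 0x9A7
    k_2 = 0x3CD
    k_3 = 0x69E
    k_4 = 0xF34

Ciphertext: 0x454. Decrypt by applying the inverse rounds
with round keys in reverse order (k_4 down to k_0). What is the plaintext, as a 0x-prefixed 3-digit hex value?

s_0 = ciphertext = 0x454
s_1 = InvRound(s_0, k_4) = 0x8B3
s_2 = InvRound(s_1, k_3) = 0xC7C
s_3 = InvRound(s_2, k_2) = 0xC00
s_4 = InvRound(s_3, k_1) = 0x739
s_5 = InvRound(s_4, k_0) = 0x593

0x593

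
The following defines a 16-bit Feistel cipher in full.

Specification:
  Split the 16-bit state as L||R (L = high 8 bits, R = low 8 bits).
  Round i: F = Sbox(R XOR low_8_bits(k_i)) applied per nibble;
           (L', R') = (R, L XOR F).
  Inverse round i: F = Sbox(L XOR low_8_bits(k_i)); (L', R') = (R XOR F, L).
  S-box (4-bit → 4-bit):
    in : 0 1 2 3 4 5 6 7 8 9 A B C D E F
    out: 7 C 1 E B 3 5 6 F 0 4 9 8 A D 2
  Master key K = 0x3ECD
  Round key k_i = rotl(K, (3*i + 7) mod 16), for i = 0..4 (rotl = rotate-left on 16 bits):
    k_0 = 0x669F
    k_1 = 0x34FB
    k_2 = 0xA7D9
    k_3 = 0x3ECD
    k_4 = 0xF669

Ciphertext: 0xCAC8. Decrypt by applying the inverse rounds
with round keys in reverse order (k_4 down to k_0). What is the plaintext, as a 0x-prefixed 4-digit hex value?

0xBA93

s_0 = ciphertext = 0xCAC8
s_1 = InvRound(s_0, k_4) = 0x86CA
s_2 = InvRound(s_1, k_3) = 0x7386
s_3 = InvRound(s_2, k_2) = 0xC273
s_4 = InvRound(s_3, k_1) = 0x93C2
s_5 = InvRound(s_4, k_0) = 0xBA93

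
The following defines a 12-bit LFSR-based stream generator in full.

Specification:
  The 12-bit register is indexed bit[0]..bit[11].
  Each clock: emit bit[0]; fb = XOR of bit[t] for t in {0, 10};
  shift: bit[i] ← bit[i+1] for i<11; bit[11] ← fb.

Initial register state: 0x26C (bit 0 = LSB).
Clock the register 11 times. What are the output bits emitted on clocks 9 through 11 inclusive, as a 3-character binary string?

reg_0 = 0x26C
clock 1: out=0, reg = 0x136
clock 2: out=0, reg = 0x09B
clock 3: out=1, reg = 0x84D
clock 4: out=1, reg = 0xC26
clock 5: out=0, reg = 0xE13
clock 6: out=1, reg = 0x709
clock 7: out=1, reg = 0x384
clock 8: out=0, reg = 0x1C2
clock 9: out=0, reg = 0x0E1
clock 10: out=1, reg = 0x870
clock 11: out=0, reg = 0x438

010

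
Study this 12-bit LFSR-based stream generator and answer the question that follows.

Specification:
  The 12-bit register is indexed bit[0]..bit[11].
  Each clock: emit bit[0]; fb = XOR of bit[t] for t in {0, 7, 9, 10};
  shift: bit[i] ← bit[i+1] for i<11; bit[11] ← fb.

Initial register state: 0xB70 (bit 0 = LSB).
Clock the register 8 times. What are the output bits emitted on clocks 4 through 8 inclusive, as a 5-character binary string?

01110

reg_0 = 0xB70
clock 1: out=0, reg = 0xDB8
clock 2: out=0, reg = 0x6DC
clock 3: out=0, reg = 0xB6E
clock 4: out=0, reg = 0xDB7
clock 5: out=1, reg = 0xEDB
clock 6: out=1, reg = 0x76D
clock 7: out=1, reg = 0xBB6
clock 8: out=0, reg = 0x5DB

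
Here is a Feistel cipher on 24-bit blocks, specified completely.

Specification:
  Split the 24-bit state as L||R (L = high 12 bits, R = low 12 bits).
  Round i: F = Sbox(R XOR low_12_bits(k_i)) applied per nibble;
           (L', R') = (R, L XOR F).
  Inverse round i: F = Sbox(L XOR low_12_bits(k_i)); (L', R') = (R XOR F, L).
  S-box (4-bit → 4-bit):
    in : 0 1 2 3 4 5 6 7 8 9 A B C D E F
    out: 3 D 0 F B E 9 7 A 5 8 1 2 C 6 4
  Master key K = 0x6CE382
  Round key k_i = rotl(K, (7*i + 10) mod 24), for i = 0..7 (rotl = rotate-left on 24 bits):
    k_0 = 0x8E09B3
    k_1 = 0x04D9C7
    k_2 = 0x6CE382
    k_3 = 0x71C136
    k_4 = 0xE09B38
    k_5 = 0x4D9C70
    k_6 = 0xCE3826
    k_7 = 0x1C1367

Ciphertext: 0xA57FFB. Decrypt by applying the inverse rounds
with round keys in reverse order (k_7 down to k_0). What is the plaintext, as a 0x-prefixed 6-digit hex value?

0x9FE0DB

s_0 = ciphertext = 0xA57FFB
s_1 = InvRound(s_0, k_7) = 0xA08A57
s_2 = InvRound(s_1, k_6) = 0xA51A08
s_3 = InvRound(s_2, k_5) = 0x305A51
s_4 = InvRound(s_3, k_4) = 0x0AD305
s_5 = InvRound(s_4, k_3) = 0xE540AD
s_6 = InvRound(s_5, k_2) = 0xC64E54
s_7 = InvRound(s_6, k_1) = 0x0DBC64
s_8 = InvRound(s_7, k_0) = 0x9FE0DB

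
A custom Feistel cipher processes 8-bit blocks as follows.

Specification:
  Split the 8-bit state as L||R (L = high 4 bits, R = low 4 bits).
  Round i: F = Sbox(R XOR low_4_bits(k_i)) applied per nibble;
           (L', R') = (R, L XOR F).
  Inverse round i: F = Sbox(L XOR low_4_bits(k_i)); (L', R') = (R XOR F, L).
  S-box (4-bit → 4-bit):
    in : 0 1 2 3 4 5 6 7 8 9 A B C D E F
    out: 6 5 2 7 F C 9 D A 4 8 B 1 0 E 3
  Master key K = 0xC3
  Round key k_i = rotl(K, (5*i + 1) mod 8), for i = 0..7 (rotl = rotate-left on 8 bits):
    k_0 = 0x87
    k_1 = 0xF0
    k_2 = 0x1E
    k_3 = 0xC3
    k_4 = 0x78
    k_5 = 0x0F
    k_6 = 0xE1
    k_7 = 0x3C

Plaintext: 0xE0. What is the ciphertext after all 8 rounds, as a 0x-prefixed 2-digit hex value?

0xC0

s_0 = plaintext = 0xE0
s_1 = Round(s_0, k_0) = 0x03
s_2 = Round(s_1, k_1) = 0x37
s_3 = Round(s_2, k_2) = 0x77
s_4 = Round(s_3, k_3) = 0x78
s_5 = Round(s_4, k_4) = 0x81
s_6 = Round(s_5, k_5) = 0x16
s_7 = Round(s_6, k_6) = 0x6C
s_8 = Round(s_7, k_7) = 0xC0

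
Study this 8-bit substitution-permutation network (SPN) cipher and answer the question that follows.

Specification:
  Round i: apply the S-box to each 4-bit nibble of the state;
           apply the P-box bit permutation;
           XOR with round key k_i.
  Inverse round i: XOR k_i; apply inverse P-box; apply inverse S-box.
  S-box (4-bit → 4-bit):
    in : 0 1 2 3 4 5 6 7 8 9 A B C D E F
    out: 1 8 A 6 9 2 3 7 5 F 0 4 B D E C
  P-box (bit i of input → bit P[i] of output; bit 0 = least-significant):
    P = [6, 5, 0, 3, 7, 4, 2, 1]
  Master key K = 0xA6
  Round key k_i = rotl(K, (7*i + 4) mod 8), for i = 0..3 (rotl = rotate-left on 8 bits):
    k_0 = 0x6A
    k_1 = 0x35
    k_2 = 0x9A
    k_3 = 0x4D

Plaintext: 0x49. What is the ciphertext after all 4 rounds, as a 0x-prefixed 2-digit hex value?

0x2A

s_0 = plaintext = 0x49
s_1 = Round(s_0, k_0) = 0x81
s_2 = Round(s_1, k_1) = 0xB9
s_3 = Round(s_2, k_2) = 0xF7
s_4 = Round(s_3, k_3) = 0x2A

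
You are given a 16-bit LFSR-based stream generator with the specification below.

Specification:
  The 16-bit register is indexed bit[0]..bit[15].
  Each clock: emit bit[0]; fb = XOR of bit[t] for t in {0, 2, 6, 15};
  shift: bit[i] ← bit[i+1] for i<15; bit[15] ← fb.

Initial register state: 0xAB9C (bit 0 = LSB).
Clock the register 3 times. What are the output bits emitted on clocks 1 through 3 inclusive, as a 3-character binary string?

001

reg_0 = 0xAB9C
clock 1: out=0, reg = 0x55CE
clock 2: out=0, reg = 0x2AE7
clock 3: out=1, reg = 0x9573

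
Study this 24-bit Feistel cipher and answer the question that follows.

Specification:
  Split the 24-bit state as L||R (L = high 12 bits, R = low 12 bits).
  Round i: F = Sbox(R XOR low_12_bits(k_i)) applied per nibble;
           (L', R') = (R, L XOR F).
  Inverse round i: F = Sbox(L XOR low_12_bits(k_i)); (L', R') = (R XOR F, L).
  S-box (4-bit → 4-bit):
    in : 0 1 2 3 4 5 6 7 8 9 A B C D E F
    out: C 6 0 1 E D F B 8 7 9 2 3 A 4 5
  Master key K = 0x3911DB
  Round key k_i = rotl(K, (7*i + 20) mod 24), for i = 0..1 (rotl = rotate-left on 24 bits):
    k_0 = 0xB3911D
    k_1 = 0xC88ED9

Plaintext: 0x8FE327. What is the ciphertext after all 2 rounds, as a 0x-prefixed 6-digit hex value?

s_0 = plaintext = 0x8FE327
s_1 = Round(s_0, k_0) = 0x3278E7
s_2 = Round(s_1, k_1) = 0x8E7C33

0x8E7C33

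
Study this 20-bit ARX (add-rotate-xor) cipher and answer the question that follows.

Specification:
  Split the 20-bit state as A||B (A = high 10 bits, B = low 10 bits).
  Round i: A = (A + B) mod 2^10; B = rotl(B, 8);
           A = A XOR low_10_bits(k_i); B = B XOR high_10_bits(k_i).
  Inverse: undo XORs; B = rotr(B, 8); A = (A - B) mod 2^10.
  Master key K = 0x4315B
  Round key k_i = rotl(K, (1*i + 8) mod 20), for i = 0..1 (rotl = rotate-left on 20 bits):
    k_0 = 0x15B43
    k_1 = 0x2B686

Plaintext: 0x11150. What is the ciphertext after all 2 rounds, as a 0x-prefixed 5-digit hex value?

s_0 = plaintext = 0x11150
s_1 = Round(s_0, k_0) = 0xB5C02
s_2 = Round(s_1, k_1) = 0x17EAD

0x17EAD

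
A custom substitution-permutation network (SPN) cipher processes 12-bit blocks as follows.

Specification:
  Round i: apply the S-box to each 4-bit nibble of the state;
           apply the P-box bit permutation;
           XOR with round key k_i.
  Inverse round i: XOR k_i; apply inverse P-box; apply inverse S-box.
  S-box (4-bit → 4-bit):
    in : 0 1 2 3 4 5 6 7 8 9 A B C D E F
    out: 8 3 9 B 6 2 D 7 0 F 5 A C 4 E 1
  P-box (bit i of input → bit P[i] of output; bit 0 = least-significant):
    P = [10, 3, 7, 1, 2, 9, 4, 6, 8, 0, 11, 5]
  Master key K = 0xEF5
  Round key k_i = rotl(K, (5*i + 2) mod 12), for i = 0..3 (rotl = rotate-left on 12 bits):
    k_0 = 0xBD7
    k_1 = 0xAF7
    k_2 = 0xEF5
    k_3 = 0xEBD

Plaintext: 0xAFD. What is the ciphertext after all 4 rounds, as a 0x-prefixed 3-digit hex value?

s_0 = plaintext = 0xAFD
s_1 = Round(s_0, k_0) = 0x253
s_2 = Round(s_1, k_1) = 0xDDD
s_3 = Round(s_2, k_2) = 0x665
s_4 = Round(s_3, k_3) = 0x7C1

0x7C1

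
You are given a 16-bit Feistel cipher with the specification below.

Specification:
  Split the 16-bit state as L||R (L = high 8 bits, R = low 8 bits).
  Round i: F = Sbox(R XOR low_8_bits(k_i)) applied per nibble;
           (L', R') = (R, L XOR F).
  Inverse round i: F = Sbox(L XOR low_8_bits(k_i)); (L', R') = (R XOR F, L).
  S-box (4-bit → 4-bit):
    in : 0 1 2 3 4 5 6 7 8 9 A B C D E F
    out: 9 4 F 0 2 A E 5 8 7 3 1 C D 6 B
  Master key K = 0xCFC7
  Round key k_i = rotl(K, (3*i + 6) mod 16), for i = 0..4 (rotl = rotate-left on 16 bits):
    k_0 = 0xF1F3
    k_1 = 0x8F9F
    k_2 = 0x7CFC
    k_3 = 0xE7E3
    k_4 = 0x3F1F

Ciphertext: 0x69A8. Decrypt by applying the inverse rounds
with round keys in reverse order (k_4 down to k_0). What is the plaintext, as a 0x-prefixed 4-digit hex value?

0xE63C

s_0 = ciphertext = 0x69A8
s_1 = InvRound(s_0, k_4) = 0xF669
s_2 = InvRound(s_1, k_3) = 0x23F6
s_3 = InvRound(s_2, k_2) = 0x2D23
s_4 = InvRound(s_3, k_1) = 0x3C2D
s_5 = InvRound(s_4, k_0) = 0xE63C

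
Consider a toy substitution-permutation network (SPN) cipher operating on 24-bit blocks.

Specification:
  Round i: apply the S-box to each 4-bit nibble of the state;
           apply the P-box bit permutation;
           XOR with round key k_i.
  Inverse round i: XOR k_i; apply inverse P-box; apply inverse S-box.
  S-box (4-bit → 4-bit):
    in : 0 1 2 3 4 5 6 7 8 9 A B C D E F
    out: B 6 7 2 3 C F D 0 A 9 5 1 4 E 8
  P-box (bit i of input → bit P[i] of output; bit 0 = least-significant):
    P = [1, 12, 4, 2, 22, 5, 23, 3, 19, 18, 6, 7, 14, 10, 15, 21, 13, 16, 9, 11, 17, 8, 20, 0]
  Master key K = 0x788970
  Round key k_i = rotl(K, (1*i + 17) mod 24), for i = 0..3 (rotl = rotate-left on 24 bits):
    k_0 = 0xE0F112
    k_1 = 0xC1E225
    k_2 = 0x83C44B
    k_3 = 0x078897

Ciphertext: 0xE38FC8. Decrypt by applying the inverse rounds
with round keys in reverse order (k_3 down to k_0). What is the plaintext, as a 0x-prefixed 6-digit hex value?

s_0 = ciphertext = 0xE38FC8
s_1 = InvRound(s_0, k_3) = 0x9D9177
s_2 = InvRound(s_1, k_2) = 0x28449E
s_3 = InvRound(s_2, k_1) = 0xF2EA6B
s_4 = InvRound(s_3, k_0) = 0x658D91

0x658D91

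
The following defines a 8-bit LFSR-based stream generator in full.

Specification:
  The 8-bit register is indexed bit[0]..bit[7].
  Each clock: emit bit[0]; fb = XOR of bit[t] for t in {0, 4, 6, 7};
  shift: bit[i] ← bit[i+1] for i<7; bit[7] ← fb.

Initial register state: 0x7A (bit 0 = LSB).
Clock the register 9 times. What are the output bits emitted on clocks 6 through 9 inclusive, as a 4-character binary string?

reg_0 = 0x7A
clock 1: out=0, reg = 0x3D
clock 2: out=1, reg = 0x1E
clock 3: out=0, reg = 0x8F
clock 4: out=1, reg = 0x47
clock 5: out=1, reg = 0x23
clock 6: out=1, reg = 0x91
clock 7: out=1, reg = 0xC8
clock 8: out=0, reg = 0x64
clock 9: out=0, reg = 0xB2

1100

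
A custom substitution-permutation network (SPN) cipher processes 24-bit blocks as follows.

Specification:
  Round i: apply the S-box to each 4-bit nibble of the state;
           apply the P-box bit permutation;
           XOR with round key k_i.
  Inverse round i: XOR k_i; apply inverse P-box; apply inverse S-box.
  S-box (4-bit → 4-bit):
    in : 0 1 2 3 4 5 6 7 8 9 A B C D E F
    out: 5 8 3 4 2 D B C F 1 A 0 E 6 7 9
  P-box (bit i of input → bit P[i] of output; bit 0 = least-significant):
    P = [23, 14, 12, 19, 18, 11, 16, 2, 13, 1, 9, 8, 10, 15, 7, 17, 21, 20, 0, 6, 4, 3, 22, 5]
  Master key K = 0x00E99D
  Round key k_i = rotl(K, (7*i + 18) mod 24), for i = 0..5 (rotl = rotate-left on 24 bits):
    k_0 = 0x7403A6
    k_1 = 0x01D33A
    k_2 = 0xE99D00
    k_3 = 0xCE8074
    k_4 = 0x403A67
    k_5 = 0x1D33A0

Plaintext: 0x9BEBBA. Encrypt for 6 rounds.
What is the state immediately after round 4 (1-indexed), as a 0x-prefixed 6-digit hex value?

0x56DB34

s_0 = plaintext = 0x9BEBBA
s_1 = Round(s_0, k_0) = 0x7CC736
s_2 = Round(s_1, k_1) = 0xDA10DB
s_3 = Round(s_2, k_2) = 0xBAB748
s_4 = Round(s_3, k_3) = 0x56DB34
s_5 = Round(s_4, k_4) = 0x31FA97
s_6 = Round(s_5, k_5) = 0x5326E2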